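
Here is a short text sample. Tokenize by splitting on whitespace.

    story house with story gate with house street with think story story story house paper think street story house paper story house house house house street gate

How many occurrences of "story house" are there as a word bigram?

4

Scanning the 26 overlapping bigram windows for "story house":
  position 1–2: story house
  position 13–14: story house
  position 18–19: story house
  position 21–22: story house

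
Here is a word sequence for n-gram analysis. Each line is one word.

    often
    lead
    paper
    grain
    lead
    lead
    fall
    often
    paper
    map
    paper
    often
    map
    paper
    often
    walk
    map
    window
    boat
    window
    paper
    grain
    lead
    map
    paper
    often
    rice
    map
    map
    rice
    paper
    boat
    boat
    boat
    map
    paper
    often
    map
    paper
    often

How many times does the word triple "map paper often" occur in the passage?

Scanning the 38 overlapping trigram windows for "map paper often":
  position 10–12: map paper often
  position 13–15: map paper often
  position 24–26: map paper often
  position 35–37: map paper often
  position 38–40: map paper often

5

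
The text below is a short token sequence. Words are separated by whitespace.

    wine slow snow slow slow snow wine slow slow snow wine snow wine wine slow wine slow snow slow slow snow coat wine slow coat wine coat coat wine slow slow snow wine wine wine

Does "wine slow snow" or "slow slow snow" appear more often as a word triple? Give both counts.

"wine slow snow": 2 occurrences
"slow slow snow": 4 occurrences

"slow slow snow" (4 vs 2)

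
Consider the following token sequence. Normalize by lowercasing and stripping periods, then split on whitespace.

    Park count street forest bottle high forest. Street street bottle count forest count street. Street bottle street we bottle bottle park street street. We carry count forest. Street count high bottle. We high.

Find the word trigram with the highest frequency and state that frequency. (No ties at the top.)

"street street bottle", 2 times

Trigram frequencies (highest first):
  street street bottle: 2
  park count street: 1
  count street forest: 1
  street forest bottle: 1
  forest bottle high: 1
  bottle high forest: 1
  … (24 more, each ≤ 1)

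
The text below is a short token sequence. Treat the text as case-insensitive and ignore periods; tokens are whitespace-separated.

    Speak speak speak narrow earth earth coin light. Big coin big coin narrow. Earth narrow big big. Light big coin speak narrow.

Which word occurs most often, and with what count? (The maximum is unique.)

"big", 5 times

Unigram frequencies (highest first):
  big: 5
  speak: 4
  narrow: 4
  coin: 4
  earth: 3
  light: 2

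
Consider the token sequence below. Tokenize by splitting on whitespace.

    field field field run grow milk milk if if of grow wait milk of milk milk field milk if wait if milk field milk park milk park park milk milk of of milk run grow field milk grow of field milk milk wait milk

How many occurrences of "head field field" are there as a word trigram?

0

Scanning the 42 overlapping trigram windows for "head field field":
  (none found)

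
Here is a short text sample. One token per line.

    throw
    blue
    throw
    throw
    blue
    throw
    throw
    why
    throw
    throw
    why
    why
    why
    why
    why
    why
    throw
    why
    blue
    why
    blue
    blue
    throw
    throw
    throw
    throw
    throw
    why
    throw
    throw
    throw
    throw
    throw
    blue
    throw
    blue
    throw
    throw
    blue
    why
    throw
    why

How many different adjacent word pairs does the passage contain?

42 tokens → 41 bigram windows in total.
Repeated bigrams (each contributes count−1 duplicates):
  throw throw: 12
  blue throw: 5
  throw blue: 5
  throw why: 5
  why why: 5
  why throw: 4
  blue why: 2
  why blue: 2
32 duplicate windows → 41 − 32 = 9 distinct.

9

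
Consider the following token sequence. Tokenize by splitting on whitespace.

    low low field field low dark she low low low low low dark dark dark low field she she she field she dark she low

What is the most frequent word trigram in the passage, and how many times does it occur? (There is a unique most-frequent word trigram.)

"low low low", 3 times

Trigram frequencies (highest first):
  low low low: 3
  dark she low: 2
  low low field: 1
  low field field: 1
  field field low: 1
  field low dark: 1
  … (14 more, each ≤ 1)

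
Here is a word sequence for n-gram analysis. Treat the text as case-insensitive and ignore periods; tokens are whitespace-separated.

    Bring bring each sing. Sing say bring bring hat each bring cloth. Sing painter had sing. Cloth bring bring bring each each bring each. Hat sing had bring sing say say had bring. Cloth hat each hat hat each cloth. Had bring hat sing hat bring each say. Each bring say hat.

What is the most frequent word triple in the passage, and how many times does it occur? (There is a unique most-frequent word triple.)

"bring bring each", 2 times

Trigram frequencies (highest first):
  bring bring each: 2
  bring each sing: 1
  each sing sing: 1
  sing sing say: 1
  sing say bring: 1
  say bring bring: 1
  … (43 more, each ≤ 1)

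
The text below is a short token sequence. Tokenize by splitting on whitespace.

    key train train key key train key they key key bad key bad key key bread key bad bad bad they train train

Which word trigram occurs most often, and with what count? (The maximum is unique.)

"key bad key", 2 times

Trigram frequencies (highest first):
  key bad key: 2
  key train train: 1
  train train key: 1
  train key key: 1
  key key train: 1
  key train key: 1
  … (14 more, each ≤ 1)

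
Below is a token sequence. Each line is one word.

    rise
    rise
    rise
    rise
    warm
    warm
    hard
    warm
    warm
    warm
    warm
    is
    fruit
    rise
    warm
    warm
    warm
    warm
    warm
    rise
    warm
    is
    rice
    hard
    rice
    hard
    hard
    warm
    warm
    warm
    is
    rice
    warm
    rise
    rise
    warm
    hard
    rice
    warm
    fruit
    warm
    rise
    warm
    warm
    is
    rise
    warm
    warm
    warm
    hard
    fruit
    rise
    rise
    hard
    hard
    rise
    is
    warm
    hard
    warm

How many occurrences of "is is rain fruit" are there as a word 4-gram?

0

Scanning the 57 overlapping 4-gram windows for "is is rain fruit":
  (none found)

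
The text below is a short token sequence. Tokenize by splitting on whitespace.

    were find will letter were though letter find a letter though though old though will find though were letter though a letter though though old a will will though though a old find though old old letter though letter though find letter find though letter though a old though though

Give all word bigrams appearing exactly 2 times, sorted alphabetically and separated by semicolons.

Bigram counts meeting the condition (exactly 2 times):
  a letter: 2
  a old: 2
  letter find: 2
  old though: 2

a letter; a old; letter find; old though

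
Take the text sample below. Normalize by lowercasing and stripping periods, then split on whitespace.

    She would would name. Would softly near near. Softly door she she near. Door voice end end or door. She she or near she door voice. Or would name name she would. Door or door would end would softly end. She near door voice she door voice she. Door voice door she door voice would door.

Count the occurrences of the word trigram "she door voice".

4

Scanning the 54 overlapping trigram windows for "she door voice":
  position 24–26: she door voice
  position 45–47: she door voice
  position 48–50: she door voice
  position 52–54: she door voice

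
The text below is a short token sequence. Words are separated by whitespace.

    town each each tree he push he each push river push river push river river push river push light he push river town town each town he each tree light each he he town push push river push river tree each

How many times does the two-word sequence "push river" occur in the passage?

Scanning the 40 overlapping bigram windows for "push river":
  position 9–10: push river
  position 11–12: push river
  position 13–14: push river
  position 16–17: push river
  position 21–22: push river
  position 36–37: push river
  position 38–39: push river

7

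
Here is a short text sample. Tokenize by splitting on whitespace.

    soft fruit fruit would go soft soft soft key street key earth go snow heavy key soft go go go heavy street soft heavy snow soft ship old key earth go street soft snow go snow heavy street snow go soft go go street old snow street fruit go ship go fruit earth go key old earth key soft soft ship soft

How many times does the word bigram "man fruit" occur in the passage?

0

Scanning the 61 overlapping bigram windows for "man fruit":
  (none found)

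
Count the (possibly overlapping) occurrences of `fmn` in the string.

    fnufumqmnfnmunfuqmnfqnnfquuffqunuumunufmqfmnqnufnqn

Sliding a length-3 window over the 51 characters (49 positions):
  position 42–44: fmn

1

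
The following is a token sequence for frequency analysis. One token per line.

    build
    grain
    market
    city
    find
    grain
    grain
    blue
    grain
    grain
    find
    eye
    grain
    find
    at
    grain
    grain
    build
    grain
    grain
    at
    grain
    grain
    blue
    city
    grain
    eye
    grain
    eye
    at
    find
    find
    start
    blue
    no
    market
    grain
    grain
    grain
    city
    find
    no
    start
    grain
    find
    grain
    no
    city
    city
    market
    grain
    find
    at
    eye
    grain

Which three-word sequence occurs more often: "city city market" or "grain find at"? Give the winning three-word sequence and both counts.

"grain find at" (2 vs 1)

"city city market": 1 occurrence
"grain find at": 2 occurrences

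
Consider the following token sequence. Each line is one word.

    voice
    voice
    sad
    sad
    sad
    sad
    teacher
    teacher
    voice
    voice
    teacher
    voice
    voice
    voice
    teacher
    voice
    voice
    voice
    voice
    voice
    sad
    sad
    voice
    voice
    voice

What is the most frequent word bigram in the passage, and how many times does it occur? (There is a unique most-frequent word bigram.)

Bigram frequencies (highest first):
  voice voice: 10
  sad sad: 4
  teacher voice: 3
  voice sad: 2
  voice teacher: 2
  sad teacher: 1
  … (2 more, each ≤ 1)

"voice voice", 10 times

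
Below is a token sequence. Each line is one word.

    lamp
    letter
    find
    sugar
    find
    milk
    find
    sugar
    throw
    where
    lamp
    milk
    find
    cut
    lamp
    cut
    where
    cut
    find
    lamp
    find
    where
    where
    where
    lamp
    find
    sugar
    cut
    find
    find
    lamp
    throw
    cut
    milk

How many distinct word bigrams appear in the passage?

34 tokens → 33 bigram windows in total.
Repeated bigrams (each contributes count−1 duplicates):
  find sugar: 3
  cut find: 2
  find lamp: 2
  lamp find: 2
  milk find: 2
  where lamp: 2
  where where: 2
8 duplicate windows → 33 − 8 = 25 distinct.

25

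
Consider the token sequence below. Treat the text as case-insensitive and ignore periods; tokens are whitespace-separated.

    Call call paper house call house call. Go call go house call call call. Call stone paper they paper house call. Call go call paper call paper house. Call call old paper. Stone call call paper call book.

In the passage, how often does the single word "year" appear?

0

Scanning the 38 tokens for "year":
  (none found)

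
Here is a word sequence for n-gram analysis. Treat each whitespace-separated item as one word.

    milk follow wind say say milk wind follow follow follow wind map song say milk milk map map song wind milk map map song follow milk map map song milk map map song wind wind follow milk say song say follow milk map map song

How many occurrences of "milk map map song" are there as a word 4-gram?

Scanning the 42 overlapping 4-gram windows for "milk map map song":
  position 16–19: milk map map song
  position 21–24: milk map map song
  position 26–29: milk map map song
  position 30–33: milk map map song
  position 42–45: milk map map song

5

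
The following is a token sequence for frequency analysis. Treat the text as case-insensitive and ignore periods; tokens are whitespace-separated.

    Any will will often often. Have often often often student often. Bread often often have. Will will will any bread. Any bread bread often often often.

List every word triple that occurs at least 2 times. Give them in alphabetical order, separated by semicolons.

bread often often; often often have; often often often

Trigram counts meeting the condition (at least 2 times):
  bread often often: 2
  often often have: 2
  often often often: 2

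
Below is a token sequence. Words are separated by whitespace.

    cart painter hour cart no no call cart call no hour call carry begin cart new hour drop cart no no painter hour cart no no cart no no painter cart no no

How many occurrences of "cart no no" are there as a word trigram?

Scanning the 31 overlapping trigram windows for "cart no no":
  position 4–6: cart no no
  position 19–21: cart no no
  position 24–26: cart no no
  position 27–29: cart no no
  position 31–33: cart no no

5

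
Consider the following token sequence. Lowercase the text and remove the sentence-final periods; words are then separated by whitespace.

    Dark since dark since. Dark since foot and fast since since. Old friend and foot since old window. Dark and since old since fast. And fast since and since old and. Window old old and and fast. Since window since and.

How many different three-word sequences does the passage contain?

34

41 tokens → 39 trigram windows in total.
Repeated trigrams (each contributes count−1 duplicates):
  and fast since: 3
  and since old: 2
  dark since dark: 2
  since dark since: 2
5 duplicate windows → 39 − 5 = 34 distinct.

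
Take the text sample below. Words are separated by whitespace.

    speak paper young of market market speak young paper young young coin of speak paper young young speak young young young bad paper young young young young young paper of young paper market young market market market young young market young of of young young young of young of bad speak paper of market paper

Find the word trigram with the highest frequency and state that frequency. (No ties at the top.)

Trigram frequencies (highest first):
  young young young: 5
  paper young young: 3
  speak paper young: 2
  paper young of: 1
  young of market: 1
  of market market: 1
  … (40 more, each ≤ 1)

"young young young", 5 times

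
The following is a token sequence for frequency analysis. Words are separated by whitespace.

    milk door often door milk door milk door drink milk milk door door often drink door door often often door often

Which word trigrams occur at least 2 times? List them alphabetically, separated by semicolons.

Trigram counts meeting the condition (at least 2 times):
  door door often: 2
  door milk door: 2

door door often; door milk door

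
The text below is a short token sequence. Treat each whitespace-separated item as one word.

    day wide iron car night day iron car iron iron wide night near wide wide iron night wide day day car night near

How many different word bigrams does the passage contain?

23 tokens → 22 bigram windows in total.
Repeated bigrams (each contributes count−1 duplicates):
  car night: 2
  iron car: 2
  night near: 2
  wide iron: 2
4 duplicate windows → 22 − 4 = 18 distinct.

18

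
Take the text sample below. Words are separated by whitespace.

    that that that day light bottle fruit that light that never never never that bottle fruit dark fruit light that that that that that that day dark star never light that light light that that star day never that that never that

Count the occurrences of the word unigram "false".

Scanning the 42 tokens for "false":
  (none found)

0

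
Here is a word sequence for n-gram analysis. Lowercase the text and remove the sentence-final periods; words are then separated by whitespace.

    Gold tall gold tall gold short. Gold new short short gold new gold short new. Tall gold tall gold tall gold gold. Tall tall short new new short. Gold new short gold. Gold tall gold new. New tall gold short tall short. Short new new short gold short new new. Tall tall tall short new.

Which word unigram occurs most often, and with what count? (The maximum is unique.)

Unigram frequencies (highest first):
  gold: 16
  tall: 13
  short: 13
  new: 13

"gold", 16 times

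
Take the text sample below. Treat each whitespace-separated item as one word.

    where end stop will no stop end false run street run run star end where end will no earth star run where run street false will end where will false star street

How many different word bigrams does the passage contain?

27

32 tokens → 31 bigram windows in total.
Repeated bigrams (each contributes count−1 duplicates):
  end where: 2
  run street: 2
  where end: 2
  will no: 2
4 duplicate windows → 31 − 4 = 27 distinct.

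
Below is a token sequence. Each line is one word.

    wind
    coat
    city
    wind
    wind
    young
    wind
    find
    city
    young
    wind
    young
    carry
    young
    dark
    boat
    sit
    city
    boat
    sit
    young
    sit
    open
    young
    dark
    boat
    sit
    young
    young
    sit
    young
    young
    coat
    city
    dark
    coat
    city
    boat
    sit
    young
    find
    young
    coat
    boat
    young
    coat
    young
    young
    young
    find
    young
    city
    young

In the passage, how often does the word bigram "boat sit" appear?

4

Scanning the 52 overlapping bigram windows for "boat sit":
  position 16–17: boat sit
  position 19–20: boat sit
  position 26–27: boat sit
  position 38–39: boat sit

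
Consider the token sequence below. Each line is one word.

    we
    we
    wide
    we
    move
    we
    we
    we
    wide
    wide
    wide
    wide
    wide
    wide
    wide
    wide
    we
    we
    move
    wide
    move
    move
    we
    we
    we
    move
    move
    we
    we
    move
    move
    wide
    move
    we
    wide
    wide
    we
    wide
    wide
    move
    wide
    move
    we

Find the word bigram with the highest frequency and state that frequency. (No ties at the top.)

"wide wide", 9 times

Bigram frequencies (highest first):
  wide wide: 9
  we we: 7
  move we: 5
  we wide: 4
  we move: 4
  wide move: 4
  … (3 more, each ≤ 3)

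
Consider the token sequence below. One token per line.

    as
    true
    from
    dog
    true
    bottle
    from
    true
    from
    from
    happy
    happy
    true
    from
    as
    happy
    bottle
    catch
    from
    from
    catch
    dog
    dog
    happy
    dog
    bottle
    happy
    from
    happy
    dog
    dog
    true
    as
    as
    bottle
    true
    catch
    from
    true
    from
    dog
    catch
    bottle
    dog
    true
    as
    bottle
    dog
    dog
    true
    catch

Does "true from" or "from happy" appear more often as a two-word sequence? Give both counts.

"true from": 4 occurrences
"from happy": 2 occurrences

"true from" (4 vs 2)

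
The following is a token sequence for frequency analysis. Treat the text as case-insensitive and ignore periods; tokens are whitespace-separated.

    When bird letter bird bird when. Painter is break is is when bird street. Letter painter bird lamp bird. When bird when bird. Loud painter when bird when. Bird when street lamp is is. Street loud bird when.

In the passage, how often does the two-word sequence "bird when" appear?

6

Scanning the 37 overlapping bigram windows for "bird when":
  position 5–6: bird when
  position 19–20: bird when
  position 21–22: bird when
  position 27–28: bird when
  position 29–30: bird when
  position 37–38: bird when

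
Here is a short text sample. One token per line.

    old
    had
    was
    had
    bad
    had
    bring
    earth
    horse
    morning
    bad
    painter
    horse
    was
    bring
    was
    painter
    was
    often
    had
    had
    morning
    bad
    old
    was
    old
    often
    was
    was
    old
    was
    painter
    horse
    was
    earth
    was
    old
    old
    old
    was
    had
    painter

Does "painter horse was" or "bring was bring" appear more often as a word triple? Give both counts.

"painter horse was": 2 occurrences
"bring was bring": 0 occurrences

"painter horse was" (2 vs 0)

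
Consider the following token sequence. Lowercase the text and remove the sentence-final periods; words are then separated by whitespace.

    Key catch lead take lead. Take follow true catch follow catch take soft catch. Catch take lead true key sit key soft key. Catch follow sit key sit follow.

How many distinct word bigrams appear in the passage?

29 tokens → 28 bigram windows in total.
Repeated bigrams (each contributes count−1 duplicates):
  catch follow: 2
  catch take: 2
  key catch: 2
  key sit: 2
  lead take: 2
  sit key: 2
  take lead: 2
7 duplicate windows → 28 − 7 = 21 distinct.

21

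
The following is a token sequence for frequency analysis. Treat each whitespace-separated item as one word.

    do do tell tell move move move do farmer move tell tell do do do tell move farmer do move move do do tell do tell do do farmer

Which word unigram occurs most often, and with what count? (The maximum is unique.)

Unigram frequencies (highest first):
  do: 12
  tell: 7
  move: 7
  farmer: 3

"do", 12 times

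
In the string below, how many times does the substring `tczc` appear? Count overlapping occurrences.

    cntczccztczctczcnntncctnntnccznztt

Sliding a length-4 window over the 34 characters (31 positions):
  position 3–6: tczc
  position 9–12: tczc
  position 13–16: tczc

3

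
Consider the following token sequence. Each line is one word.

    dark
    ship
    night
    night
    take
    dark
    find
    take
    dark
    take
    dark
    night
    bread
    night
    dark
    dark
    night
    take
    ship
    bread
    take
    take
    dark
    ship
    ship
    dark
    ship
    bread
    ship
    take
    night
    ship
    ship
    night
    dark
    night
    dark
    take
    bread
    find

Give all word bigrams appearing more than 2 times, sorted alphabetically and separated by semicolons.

Bigram counts meeting the condition (more than 2 times):
  dark night: 3
  dark ship: 3
  night dark: 3
  take dark: 4

dark night; dark ship; night dark; take dark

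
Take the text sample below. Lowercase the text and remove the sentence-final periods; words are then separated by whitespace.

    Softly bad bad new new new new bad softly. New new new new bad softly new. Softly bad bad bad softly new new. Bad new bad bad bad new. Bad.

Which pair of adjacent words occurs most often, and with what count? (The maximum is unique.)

"new new", 7 times

Bigram frequencies (highest first):
  new new: 7
  bad bad: 5
  new bad: 5
  bad new: 3
  bad softly: 3
  softly new: 3
  … (2 more, each ≤ 2)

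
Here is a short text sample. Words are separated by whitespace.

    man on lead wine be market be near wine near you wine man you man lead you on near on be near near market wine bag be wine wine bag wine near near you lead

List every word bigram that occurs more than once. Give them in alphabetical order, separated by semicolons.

Bigram counts meeting the condition (more than once):
  be near: 2
  near near: 2
  near you: 2
  wine bag: 2
  wine near: 2

be near; near near; near you; wine bag; wine near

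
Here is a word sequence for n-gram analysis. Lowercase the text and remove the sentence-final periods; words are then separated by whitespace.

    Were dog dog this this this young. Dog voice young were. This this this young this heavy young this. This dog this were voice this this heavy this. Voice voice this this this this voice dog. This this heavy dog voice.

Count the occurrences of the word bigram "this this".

10

Scanning the 40 overlapping bigram windows for "this this":
  position 4–5: this this
  position 5–6: this this
  position 12–13: this this
  position 13–14: this this
  position 19–20: this this
  position 25–26: this this
  position 31–32: this this
  position 32–33: this this
  position 33–34: this this
  position 37–38: this this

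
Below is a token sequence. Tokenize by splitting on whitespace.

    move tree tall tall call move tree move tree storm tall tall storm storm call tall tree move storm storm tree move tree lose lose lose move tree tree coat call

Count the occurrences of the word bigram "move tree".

Scanning the 30 overlapping bigram windows for "move tree":
  position 1–2: move tree
  position 6–7: move tree
  position 8–9: move tree
  position 22–23: move tree
  position 27–28: move tree

5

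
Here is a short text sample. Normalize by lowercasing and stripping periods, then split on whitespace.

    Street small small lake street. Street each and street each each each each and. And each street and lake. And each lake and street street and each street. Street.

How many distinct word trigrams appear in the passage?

29 tokens → 27 trigram windows in total.
Repeated trigrams (each contributes count−1 duplicates):
  and each street: 2
  each each each: 2
2 duplicate windows → 27 − 2 = 25 distinct.

25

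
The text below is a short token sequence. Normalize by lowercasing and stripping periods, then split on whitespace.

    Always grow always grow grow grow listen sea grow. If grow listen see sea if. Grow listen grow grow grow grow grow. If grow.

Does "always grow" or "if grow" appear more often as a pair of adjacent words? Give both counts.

"always grow": 2 occurrences
"if grow": 3 occurrences

"if grow" (3 vs 2)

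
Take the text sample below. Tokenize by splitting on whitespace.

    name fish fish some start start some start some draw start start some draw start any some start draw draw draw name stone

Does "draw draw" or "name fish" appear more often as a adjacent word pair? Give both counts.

"draw draw" (2 vs 1)

"draw draw": 2 occurrences
"name fish": 1 occurrence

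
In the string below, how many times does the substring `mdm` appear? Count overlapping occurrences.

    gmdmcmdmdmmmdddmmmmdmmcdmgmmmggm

Sliding a length-3 window over the 32 characters (30 positions):
  position 2–4: mdm
  position 6–8: mdm
  position 8–10: mdm
  position 19–21: mdm

4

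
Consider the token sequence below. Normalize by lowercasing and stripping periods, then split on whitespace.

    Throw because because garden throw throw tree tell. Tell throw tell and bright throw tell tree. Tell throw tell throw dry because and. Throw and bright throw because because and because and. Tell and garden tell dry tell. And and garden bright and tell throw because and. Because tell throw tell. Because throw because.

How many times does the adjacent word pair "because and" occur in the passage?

Scanning the 53 overlapping bigram windows for "because and":
  position 22–23: because and
  position 29–30: because and
  position 31–32: because and
  position 46–47: because and

4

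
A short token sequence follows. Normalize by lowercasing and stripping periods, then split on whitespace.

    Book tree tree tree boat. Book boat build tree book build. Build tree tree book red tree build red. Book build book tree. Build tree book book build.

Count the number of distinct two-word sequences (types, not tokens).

17

28 tokens → 27 bigram windows in total.
Repeated bigrams (each contributes count−1 duplicates):
  book build: 3
  build tree: 3
  tree book: 3
  tree tree: 3
  book tree: 2
  tree build: 2
10 duplicate windows → 27 − 10 = 17 distinct.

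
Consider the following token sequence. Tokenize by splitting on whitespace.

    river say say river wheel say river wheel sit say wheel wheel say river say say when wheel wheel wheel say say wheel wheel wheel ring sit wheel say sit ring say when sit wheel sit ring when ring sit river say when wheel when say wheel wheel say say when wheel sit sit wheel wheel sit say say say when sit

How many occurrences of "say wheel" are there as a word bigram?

Scanning the 61 overlapping bigram windows for "say wheel":
  position 10–11: say wheel
  position 22–23: say wheel
  position 46–47: say wheel

3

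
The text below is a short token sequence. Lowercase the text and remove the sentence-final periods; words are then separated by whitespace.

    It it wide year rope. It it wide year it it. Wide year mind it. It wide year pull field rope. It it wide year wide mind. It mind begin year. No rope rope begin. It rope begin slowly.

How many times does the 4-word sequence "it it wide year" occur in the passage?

Scanning the 36 overlapping 4-gram windows for "it it wide year":
  position 1–4: it it wide year
  position 6–9: it it wide year
  position 10–13: it it wide year
  position 15–18: it it wide year
  position 22–25: it it wide year

5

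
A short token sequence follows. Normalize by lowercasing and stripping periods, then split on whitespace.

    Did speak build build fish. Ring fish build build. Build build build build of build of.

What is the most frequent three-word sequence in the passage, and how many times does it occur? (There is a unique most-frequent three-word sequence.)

Trigram frequencies (highest first):
  build build build: 4
  did speak build: 1
  speak build build: 1
  build build fish: 1
  build fish ring: 1
  fish ring fish: 1
  … (5 more, each ≤ 1)

"build build build", 4 times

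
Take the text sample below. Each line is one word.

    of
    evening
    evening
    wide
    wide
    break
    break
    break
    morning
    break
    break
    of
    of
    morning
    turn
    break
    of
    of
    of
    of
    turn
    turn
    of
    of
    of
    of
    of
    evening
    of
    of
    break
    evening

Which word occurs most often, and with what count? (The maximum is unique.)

"of", 14 times

Unigram frequencies (highest first):
  of: 14
  break: 7
  evening: 4
  turn: 3
  wide: 2
  morning: 2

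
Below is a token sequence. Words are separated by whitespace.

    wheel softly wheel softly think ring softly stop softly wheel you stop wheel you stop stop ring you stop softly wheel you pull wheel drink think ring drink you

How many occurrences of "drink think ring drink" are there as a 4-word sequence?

Scanning the 26 overlapping 4-gram windows for "drink think ring drink":
  position 25–28: drink think ring drink

1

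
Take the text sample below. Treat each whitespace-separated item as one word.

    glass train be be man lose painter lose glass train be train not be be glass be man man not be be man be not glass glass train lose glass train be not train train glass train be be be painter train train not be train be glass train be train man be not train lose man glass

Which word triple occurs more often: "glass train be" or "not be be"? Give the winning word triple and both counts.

"glass train be" (5 vs 2)

"glass train be": 5 occurrences
"not be be": 2 occurrences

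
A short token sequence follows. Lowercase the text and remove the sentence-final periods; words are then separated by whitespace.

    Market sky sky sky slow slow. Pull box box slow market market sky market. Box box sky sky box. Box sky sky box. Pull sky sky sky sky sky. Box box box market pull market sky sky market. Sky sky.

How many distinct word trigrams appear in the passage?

40 tokens → 38 trigram windows in total.
Repeated trigrams (each contributes count−1 duplicates):
  sky sky sky: 4
  market sky sky: 3
  sky sky box: 3
  box box sky: 2
  box sky sky: 2
  sky box box: 2
10 duplicate windows → 38 − 10 = 28 distinct.

28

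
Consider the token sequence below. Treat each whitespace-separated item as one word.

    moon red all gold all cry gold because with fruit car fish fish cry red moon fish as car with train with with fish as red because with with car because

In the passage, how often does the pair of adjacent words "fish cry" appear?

1

Scanning the 30 overlapping bigram windows for "fish cry":
  position 13–14: fish cry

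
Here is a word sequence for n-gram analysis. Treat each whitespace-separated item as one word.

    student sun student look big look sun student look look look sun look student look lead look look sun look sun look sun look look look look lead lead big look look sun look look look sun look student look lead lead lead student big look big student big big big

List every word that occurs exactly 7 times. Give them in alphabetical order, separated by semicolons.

big; student

Unigram counts meeting the condition (exactly 7 times):
  big: 7
  student: 7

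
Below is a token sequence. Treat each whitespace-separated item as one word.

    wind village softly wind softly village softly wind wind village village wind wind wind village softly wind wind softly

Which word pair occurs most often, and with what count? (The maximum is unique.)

Bigram frequencies (highest first):
  wind wind: 4
  wind village: 3
  village softly: 3
  softly wind: 3
  wind softly: 2
  softly village: 1
  … (2 more, each ≤ 1)

"wind wind", 4 times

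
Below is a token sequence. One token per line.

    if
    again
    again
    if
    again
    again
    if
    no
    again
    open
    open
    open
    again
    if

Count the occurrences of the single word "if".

Scanning the 14 tokens for "if":
  position 1: if
  position 4: if
  position 7: if
  position 14: if

4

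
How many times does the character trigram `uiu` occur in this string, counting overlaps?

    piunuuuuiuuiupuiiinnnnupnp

Sliding a length-3 window over the 26 characters (24 positions):
  position 8–10: uiu
  position 11–13: uiu

2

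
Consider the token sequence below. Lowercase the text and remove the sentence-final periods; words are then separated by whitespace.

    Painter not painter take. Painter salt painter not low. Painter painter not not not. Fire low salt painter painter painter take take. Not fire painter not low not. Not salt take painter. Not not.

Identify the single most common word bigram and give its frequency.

"painter not", 5 times

Bigram frequencies (highest first):
  painter not: 5
  not not: 4
  painter painter: 3
  painter take: 2
  take painter: 2
  salt painter: 2
  … (13 more, each ≤ 2)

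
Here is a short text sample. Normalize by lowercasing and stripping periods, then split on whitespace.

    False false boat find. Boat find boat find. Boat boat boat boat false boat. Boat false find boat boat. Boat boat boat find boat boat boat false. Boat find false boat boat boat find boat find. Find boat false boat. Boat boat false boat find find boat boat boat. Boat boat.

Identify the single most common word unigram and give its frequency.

Unigram frequencies (highest first):
  boat: 32
  find: 11
  false: 8

"boat", 32 times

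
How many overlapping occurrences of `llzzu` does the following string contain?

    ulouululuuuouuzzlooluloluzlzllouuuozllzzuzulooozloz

1

Sliding a length-5 window over the 51 characters (47 positions):
  position 37–41: llzzu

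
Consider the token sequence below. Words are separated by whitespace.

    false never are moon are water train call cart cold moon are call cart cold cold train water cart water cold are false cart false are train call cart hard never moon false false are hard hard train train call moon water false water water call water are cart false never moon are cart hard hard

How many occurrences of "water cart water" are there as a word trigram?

Scanning the 54 overlapping trigram windows for "water cart water":
  position 18–20: water cart water

1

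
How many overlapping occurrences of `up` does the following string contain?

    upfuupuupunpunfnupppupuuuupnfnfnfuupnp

7

Sliding a length-2 window over the 38 characters (37 positions):
  position 1–2: up
  position 5–6: up
  position 8–9: up
  position 17–18: up
  position 21–22: up
  position 26–27: up
  position 35–36: up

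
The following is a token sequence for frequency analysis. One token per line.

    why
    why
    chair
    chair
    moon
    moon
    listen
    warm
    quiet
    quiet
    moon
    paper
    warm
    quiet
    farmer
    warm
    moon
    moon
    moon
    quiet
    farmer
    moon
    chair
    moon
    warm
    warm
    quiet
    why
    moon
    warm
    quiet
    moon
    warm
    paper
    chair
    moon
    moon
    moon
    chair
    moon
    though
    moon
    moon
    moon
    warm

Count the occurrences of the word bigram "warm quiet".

4

Scanning the 44 overlapping bigram windows for "warm quiet":
  position 8–9: warm quiet
  position 13–14: warm quiet
  position 26–27: warm quiet
  position 30–31: warm quiet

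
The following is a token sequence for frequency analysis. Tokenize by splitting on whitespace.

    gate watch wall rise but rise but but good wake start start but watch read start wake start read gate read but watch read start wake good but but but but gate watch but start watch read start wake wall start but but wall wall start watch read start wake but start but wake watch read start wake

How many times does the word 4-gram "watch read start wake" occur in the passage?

5

Scanning the 55 overlapping 4-gram windows for "watch read start wake":
  position 14–17: watch read start wake
  position 23–26: watch read start wake
  position 36–39: watch read start wake
  position 47–50: watch read start wake
  position 55–58: watch read start wake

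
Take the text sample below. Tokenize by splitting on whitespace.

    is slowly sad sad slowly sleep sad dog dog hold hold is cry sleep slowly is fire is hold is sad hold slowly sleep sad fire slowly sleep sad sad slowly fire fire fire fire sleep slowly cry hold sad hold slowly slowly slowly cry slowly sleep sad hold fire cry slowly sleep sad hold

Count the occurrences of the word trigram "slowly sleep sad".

Scanning the 53 overlapping trigram windows for "slowly sleep sad":
  position 5–7: slowly sleep sad
  position 23–25: slowly sleep sad
  position 27–29: slowly sleep sad
  position 46–48: slowly sleep sad
  position 52–54: slowly sleep sad

5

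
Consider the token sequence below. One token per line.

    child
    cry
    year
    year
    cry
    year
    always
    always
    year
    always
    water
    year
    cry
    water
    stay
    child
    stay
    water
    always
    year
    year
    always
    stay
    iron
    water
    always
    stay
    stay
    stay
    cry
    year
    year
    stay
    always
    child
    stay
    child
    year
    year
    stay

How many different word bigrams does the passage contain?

40 tokens → 39 bigram windows in total.
Repeated bigrams (each contributes count−1 duplicates):
  year year: 4
  cry year: 3
  year always: 3
  always stay: 2
  always year: 2
  child stay: 2
  stay child: 2
  stay stay: 2
  … (3 more repeated)
15 duplicate windows → 39 − 15 = 24 distinct.

24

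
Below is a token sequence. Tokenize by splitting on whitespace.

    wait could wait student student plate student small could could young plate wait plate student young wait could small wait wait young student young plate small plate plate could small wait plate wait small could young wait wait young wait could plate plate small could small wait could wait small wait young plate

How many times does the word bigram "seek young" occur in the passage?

Scanning the 52 overlapping bigram windows for "seek young":
  (none found)

0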